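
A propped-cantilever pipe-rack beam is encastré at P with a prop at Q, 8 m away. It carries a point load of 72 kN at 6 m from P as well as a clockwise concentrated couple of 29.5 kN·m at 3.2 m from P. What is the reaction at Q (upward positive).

Choose R_Q as the redundant. The primary structure is the cantilever fixed at P.
Primary-structure tip deflection at Q by superposition:
  point load 72 at a = 6: Pa²(3L − a)/(6EI) = 7776/EI
  clockwise couple 29.5 at a = 3.2: M₀a(2L − a)/(2EI) = 604.2/EI
  δ_0 = 8380/EI
Flexibility coefficient — unit upward force at Q: δ_{QQ} = L³/(3EI) = 170.7/EI.
Compatibility at Q: δ_0 − R_Q·δ_{QQ} = 0, so R_Q = 8380/170.7 = 49.1 kN.

R_Q = 49.1 kN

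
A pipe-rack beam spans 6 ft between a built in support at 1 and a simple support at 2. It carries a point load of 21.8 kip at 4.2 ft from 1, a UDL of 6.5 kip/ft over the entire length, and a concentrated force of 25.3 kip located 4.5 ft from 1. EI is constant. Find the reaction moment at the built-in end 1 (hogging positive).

Take the reaction at 2 as the redundant and release it; the primary structure is a cantilever fixed at 1.
Downward deflection at the released point 2 due to the loads:
  point load 21.8 at a = 4.2: Pa²(3L − a)/(6EI) = 884.5/EI
  UDL 6.5: wL⁴/(8EI) = 1053/EI
  point load 25.3 at a = 4.5: Pa²(3L − a)/(6EI) = 1153/EI
  δ_0 = 3090/EI
Tip deflection under a unit load at 2: L³/(3EI) = 72/EI.
The prop prevents deflection at 2: R_2 = δ_0/δ_{22} = 3090/72 = 42.92 kip.
Moment equilibrium about 1: M_1 = Σ(load moments about 1) − R_2·L = 322.4 − 42.92×6 = 64.89 kip·ft.

M_1 = 64.89 kip·ft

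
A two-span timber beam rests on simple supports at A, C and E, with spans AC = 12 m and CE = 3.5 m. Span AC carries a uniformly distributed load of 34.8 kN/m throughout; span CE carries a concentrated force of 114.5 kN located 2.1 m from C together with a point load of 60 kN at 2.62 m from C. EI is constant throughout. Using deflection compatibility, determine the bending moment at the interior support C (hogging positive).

Insert a hinge at C; M_C is the redundant, and each span becomes simply supported.
Discontinuity in slope at C on the released structure — sum the simple-span end rotations:
  span AC: UDL 34.8: wL³/(24EI) = 2506/EI
  span CE: point load 114.5 at a = 2.1: Pab(L + b)/(6LEI) = 78.55/EI
  span CE: point load 60 at a = 2.62: Pab(L + b)/(6LEI) = 28.85/EI
  relative rotation θ_0 = (2506 + 107.4)/EI = 2613/EI
A unit hogging moment at C produces rotation L₁/(3EI) + L₂/(3EI) = 5.167/EI.
Slope continuity at C: θ_0 = M_C·5.167/EI, so M_C = 2613/5.167 = 505.7 kN·m (hogging).

M_C = 505.7 kN·m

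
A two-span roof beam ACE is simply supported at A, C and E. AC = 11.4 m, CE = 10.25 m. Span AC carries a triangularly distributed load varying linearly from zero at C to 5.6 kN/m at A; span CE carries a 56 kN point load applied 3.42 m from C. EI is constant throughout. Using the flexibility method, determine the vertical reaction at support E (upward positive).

Insert a hinge at C; M_C is the redundant, and each span becomes simply supported.
Discontinuity in slope at C on the released structure — sum the simple-span end rotations:
  span AC: triangular load, peak 5.6: 7w₀L³/(360EI) = 161.3/EI
  span CE: point load 56 at a = 3.42: Pab(L + b)/(6LEI) = 363.3/EI
  relative rotation θ_0 = (161.3 + 363.3)/EI = 524.6/EI
A unit hogging moment at C produces rotation L₁/(3EI) + L₂/(3EI) = 7.217/EI.
Slope continuity at C: θ_0 = M_C·7.217/EI, so M_C = 524.6/7.217 = 72.69 kN·m (hogging).
Span CE, ΣM about E: R_C^{CE}·10.25 = 382.5 + 72.69, so R_C^{CE} = 44.41 kN and R_E = 56 − 44.41 = 11.59 kN.

R_E = 11.59 kN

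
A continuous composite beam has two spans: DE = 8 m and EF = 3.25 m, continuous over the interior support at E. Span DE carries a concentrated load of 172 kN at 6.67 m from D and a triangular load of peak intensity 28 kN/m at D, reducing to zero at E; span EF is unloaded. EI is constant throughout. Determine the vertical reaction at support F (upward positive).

Take M_E as the redundant. Released structure: two simple spans DE and EF with a hinge at E.
Rotations at E on the released spans (each span's end-slope, ×1/EI):
  span DE: point load 172 at a = 6.67: Pab(L + a)/(6LEI) = 466.3/EI
  span DE: triangular load, peak 28: 7w₀L³/(360EI) = 278.8/EI
  relative rotation θ_0 = (745.1 + 0)/EI = 745.1/EI
A unit hogging moment at E produces rotation L₁/(3EI) + L₂/(3EI) = 3.75/EI.
Compatibility: M_E·(L₁+L₂)/(3EI) = θ_0, giving M_E = 198.7 kN·m (hogging).
Span EF, ΣM about F: R_E^{EF}·3.25 = 0 + 198.7, so R_E^{EF} = 61.14 kN and R_F = 0 − 61.14 = -61.14 kN.

R_F = -61.14 kN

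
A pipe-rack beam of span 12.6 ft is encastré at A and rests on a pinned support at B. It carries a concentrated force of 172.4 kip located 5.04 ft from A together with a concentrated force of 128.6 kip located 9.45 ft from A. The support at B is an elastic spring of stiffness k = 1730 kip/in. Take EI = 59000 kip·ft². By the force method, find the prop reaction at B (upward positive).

R_B = 116.7 kip

Release the roller at B. Primary structure: cantilever fixed at A.
Free-end deflection of the primary structure under the applied loading (downward +):
  point load 172.4 at a = 5.04: Pa²(3L − a)/(6EI) = 23911/EI
  point load 128.6 at a = 9.45: Pa²(3L − a)/(6EI) = 54263/EI
  δ_0 = 78174/EI
Flexibility coefficient — unit upward force at B: δ_{BB} = L³/(3EI) = 666.8/EI.
With EI = 59000 kip·ft²: δ_0 = 1.325 ft and δ_{BB} = 0.011302 ft/kip.
Compatibility — the spring shortens by R_B/k under the reaction it provides: δ_0 − R_B·δ_{BB} = R_B/k. With 1/k = 1/(1730×12) ft/kip = 0.000048 ft/kip, R_B = δ_0 / (δ_{BB} + 1/k) = 1.325 / (0.011302 + 0.000048) = 116.7 kip.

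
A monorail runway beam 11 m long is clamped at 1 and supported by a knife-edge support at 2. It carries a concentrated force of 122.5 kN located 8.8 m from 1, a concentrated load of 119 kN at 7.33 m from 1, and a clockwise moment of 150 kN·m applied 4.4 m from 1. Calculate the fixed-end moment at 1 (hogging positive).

Release the roller at 2. Primary structure: cantilever fixed at 1.
Primary-structure tip deflection at 2 by superposition:
  point load 122.5 at a = 8.8: Pa²(3L − a)/(6EI) = 38262/EI
  point load 119 at a = 7.33: Pa²(3L − a)/(6EI) = 27355/EI
  clockwise couple 150 at a = 4.4: M₀a(2L − a)/(2EI) = 5808/EI
  δ_0 = 71424/EI
Flexibility coefficient — unit upward force at 2: δ_{22} = L³/(3EI) = 443.7/EI.
The prop prevents deflection at 2: R_2 = δ_0/δ_{22} = 71424/443.7 = 161 kN.
Moment equilibrium about 1: M_1 = Σ(load moments about 1) − R_2·L = 2100 − 161×11 = 329.4 kN·m.

M_1 = 329.4 kN·m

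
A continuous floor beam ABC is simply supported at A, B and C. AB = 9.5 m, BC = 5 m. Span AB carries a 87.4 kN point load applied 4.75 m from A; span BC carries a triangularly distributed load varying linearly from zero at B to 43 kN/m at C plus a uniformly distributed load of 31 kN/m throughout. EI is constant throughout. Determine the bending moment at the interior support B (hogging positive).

Insert a hinge at B; M_B is the redundant, and each span becomes simply supported.
Rotations at B on the released spans (each span's end-slope, ×1/EI):
  span AB: point load 87.4 at a = 4.75: Pab(L + a)/(6LEI) = 493/EI
  span BC: triangular load, peak 43: 7w₀L³/(360EI) = 104.5/EI
  span BC: UDL 31: wL³/(24EI) = 161.5/EI
  relative rotation θ_0 = (493 + 266)/EI = 759/EI
A unit hogging moment at B produces rotation L₁/(3EI) + L₂/(3EI) = 4.833/EI.
Compatibility: M_B·(L₁+L₂)/(3EI) = θ_0, giving M_B = 157 kN·m (hogging).

M_B = 157 kN·m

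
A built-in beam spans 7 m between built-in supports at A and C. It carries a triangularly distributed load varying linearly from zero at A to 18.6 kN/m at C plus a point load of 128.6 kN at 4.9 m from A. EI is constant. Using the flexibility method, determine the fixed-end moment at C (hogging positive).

Release both end moments; the primary structure is a simply-supported span AC with redundants M_A and M_C.
Simple-span end rotations at A and C under the given loads:
  at A: triangular load, peak 18.6: 7w₀L³/(360EI) = 124.1/EI
  at C: triangular load, peak 18.6: w₀L³/(45EI) = 141.8/EI
  at A: point load 128.6 at a = 4.9: Pab(L + b)/(6LEI) = 286.7/EI
  at C: point load 128.6 at a = 4.9: Pab(L + a)/(6LEI) = 374.9/EI
  θ_A0 = 410.8/EI,  θ_C0 = 516.7/EI
Flexibility coefficients: a unit moment at one end gives L/(3EI) there and L/(6EI) at the far end, so f₁₁ = f₂₂ = 2.333/EI and f₁₂ = f₂₁ = 1.167/EI.
Compatibility — zero rotation at each built-in end:
  2.333 M_A + 1.167 M_C = 410.8
  1.167 M_A + 2.333 M_C = 516.7
Solving the pair gives M_A = 87.09 kN·m and M_C = 177.9 kN·m (hogging).

M_C = 177.9 kN·m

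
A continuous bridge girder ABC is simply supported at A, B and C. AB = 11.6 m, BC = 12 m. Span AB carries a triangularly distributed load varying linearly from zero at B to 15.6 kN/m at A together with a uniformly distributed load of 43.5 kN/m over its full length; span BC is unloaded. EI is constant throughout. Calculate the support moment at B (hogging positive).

M_B = 419.8 kN·m

Take M_B as the redundant. Released structure: two simple spans AB and BC with a hinge at B.
End slopes at the hinge B, treating each span as simply supported:
  span AB: triangular load, peak 15.6: 7w₀L³/(360EI) = 473.5/EI
  span AB: UDL 43.5: wL³/(24EI) = 2829/EI
  relative rotation θ_0 = (3303 + 0)/EI = 3303/EI
A unit hogging moment at B produces rotation L₁/(3EI) + L₂/(3EI) = 7.867/EI.
Compatibility: M_B·(L₁+L₂)/(3EI) = θ_0, giving M_B = 419.8 kN·m (hogging).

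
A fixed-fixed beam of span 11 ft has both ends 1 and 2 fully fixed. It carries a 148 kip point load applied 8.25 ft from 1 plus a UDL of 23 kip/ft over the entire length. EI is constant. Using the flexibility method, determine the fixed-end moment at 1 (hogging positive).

M_1 = 308.2 kip·ft

Release both end moments; the primary structure is a simply-supported span 12 with redundants M_1 and M_2.
On the primary (simply-supported) span, the end slopes from the loading are:
  at 1: point load 148 at a = 8.25: Pab(L + b)/(6LEI) = 699.5/EI
  at 2: point load 148 at a = 8.25: Pab(L + a)/(6LEI) = 979.3/EI
  at 1: UDL 23: wL³/(24EI) = 1276/EI
  at 2: UDL 23: wL³/(24EI) = 1276/EI
  θ_10 = 1975/EI,  θ_20 = 2255/EI
Flexibility coefficients: a unit moment at one end gives L/(3EI) there and L/(6EI) at the far end, so f₁₁ = f₂₂ = 3.667/EI and f₁₂ = f₂₁ = 1.833/EI.
Compatibility — zero rotation at each built-in end:
  3.667 M_1 + 1.833 M_2 = 1975
  1.833 M_1 + 3.667 M_2 = 2255
Solving the pair gives M_1 = 308.2 kip·ft and M_2 = 460.9 kip·ft (hogging).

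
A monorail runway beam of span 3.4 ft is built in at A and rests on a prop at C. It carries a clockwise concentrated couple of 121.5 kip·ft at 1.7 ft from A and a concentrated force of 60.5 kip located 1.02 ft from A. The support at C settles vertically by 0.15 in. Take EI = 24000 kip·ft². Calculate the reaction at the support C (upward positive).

R_C = 24.65 kip

Choose R_C as the redundant. The primary structure is the cantilever fixed at A.
Downward deflection at the released point C due to the loads:
  clockwise couple 121.5 at a = 1.7: M₀a(2L − a)/(2EI) = 526.7/EI
  point load 60.5 at a = 1.02: Pa²(3L − a)/(6EI) = 96.3/EI
  δ_0 = 623/EI
Tip deflection under a unit load at C: L³/(3EI) = 13.1/EI.
With EI = 24000 kip·ft²: δ_0 = 0.025959 ft and δ_{CC} = 0.000546 ft/kip.
Compatibility — the beam at C must follow the support down by 0.0125 ft: δ_0 − R_C·δ_{CC} = 0.0125, so R_C = (0.025959 − 0.0125)/0.000546 = 24.65 kip.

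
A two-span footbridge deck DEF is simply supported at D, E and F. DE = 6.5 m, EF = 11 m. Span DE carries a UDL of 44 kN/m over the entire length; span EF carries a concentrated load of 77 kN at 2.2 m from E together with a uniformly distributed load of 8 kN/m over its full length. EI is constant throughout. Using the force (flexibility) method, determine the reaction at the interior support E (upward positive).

Release continuity at E by inserting a hinge; the redundant is the internal moment M_E. The primary structure is two simply-supported spans DE and EF.
Rotations at E on the released spans (each span's end-slope, ×1/EI):
  span DE: UDL 44: wL³/(24EI) = 503.5/EI
  span EF: point load 77 at a = 2.2: Pab(L + b)/(6LEI) = 447.2/EI
  span EF: UDL 8: wL³/(24EI) = 443.7/EI
  relative rotation θ_0 = (503.5 + 890.9)/EI = 1394/EI
A unit hogging moment at E produces rotation L₁/(3EI) + L₂/(3EI) = 5.833/EI.
Compatibility: M_E·(L₁+L₂)/(3EI) = θ_0, giving M_E = 239 kN·m (hogging).
Span DE, ΣM about D with M_E applied at E: R_E^{DE}·6.5 = 929.5 + 239, so R_E^{DE} = 179.8 kN and R_D = 286 − 179.8 = 106.2 kN.
Span EF, ΣM about F: R_E^{EF}·11 = 1162 + 239, so R_E^{EF} = 127.3 kN and R_F = 165 − 127.3 = 37.67 kN.
R_E = 179.8 + 127.3 = 307.1 kN.

R_E = 307.1 kN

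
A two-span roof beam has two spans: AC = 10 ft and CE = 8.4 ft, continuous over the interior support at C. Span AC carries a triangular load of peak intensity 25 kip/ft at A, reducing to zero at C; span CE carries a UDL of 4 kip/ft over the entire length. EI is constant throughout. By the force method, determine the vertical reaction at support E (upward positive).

R_E = 5.447 kip

Take M_C as the redundant. Released structure: two simple spans AC and CE with a hinge at C.
Discontinuity in slope at C on the released structure — sum the simple-span end rotations:
  span AC: triangular load, peak 25: 7w₀L³/(360EI) = 486.1/EI
  span CE: UDL 4: wL³/(24EI) = 98.78/EI
  relative rotation θ_0 = (486.1 + 98.78)/EI = 584.9/EI
A unit hogging moment at C produces rotation L₁/(3EI) + L₂/(3EI) = 6.133/EI.
Slope continuity at C: θ_0 = M_C·6.133/EI, so M_C = 584.9/6.133 = 95.36 kip·ft (hogging).
Span CE, ΣM about E: R_C^{CE}·8.4 = 141.1 + 95.36, so R_C^{CE} = 28.15 kip and R_E = 33.6 − 28.15 = 5.447 kip.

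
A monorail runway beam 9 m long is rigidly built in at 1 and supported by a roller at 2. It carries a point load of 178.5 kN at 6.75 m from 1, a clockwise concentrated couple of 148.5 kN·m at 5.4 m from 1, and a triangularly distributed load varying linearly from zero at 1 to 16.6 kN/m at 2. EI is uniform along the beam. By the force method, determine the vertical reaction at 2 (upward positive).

R_2 = 174.8 kN

Remove the prop at 2; the released (primary) structure is a cantilever built in at 1.
Deflection at 2 on the released cantilever, summing each load's contribution:
  point load 178.5 at a = 6.75: Pa²(3L − a)/(6EI) = 27449/EI
  clockwise couple 148.5 at a = 5.4: M₀a(2L − a)/(2EI) = 5052/EI
  triangular load, peak 16.6 at the free end: 11w₀L⁴/(120EI) = 9984/EI
  δ_0 = 42484/EI
Tip deflection under a unit load at 2: L³/(3EI) = 243/EI.
The prop prevents deflection at 2: R_2 = δ_0/δ_{22} = 42484/243 = 174.8 kN.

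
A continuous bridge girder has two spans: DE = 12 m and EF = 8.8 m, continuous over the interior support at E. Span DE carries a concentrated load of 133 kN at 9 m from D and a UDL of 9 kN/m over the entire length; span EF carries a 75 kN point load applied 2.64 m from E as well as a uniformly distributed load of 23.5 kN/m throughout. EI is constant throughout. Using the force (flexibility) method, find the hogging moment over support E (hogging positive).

Take M_E as the redundant. Released structure: two simple spans DE and EF with a hinge at E.
Discontinuity in slope at E on the released structure — sum the simple-span end rotations:
  span DE: point load 133 at a = 9: Pab(L + a)/(6LEI) = 1047/EI
  span DE: UDL 9: wL³/(24EI) = 648/EI
  span EF: point load 75 at a = 2.64: Pab(L + b)/(6LEI) = 345.6/EI
  span EF: UDL 23.5: wL³/(24EI) = 667.3/EI
  relative rotation θ_0 = (1695 + 1013)/EI = 2708/EI
A unit hogging moment at E produces rotation L₁/(3EI) + L₂/(3EI) = 6.933/EI.
Slope continuity at E: θ_0 = M_E·6.933/EI, so M_E = 2708/6.933 = 390.6 kN·m (hogging).

M_E = 390.6 kN·m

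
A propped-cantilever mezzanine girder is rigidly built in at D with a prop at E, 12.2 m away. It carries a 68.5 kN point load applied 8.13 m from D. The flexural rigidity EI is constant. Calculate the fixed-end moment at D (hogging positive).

M_D = 123.9 kN·m

Take the reaction at E as the redundant and release it; the primary structure is a cantilever fixed at D.
Free-end deflection of the primary structure under the applied loading (downward +):
  point load 68.5 at a = 8.13: Pa²(3L − a)/(6EI) = 21484/EI
Flexibility coefficient — unit upward force at E: δ_{EE} = L³/(3EI) = 605.3/EI.
The prop prevents deflection at E: R_E = δ_0/δ_{EE} = 21484/605.3 = 35.49 kN.
Moment equilibrium about D: M_D = Σ(load moments about D) − R_E·L = 556.9 − 35.49×12.2 = 123.9 kN·m.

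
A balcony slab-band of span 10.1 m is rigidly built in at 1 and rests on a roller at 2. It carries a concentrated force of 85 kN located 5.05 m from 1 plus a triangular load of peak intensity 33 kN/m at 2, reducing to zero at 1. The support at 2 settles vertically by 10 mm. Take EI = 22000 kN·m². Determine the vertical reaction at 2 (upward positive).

Choose R_2 as the redundant. The primary structure is the cantilever fixed at 1.
Downward deflection at the released point 2 due to the loads:
  point load 85 at a = 5.05: Pa²(3L − a)/(6EI) = 9122/EI
  triangular load, peak 33 at the free end: 11w₀L⁴/(120EI) = 31478/EI
  δ_0 = 40601/EI
Tip deflection under a unit load at 2: L³/(3EI) = 343.4/EI.
With EI = 22000 kN·m²: δ_0 = 1.8455 m and δ_{22} = 0.015611 m/kN.
Compatibility — the beam at 2 must follow the support down by 0.01 m: δ_0 − R_2·δ_{22} = 0.01, so R_2 = (1.8455 − 0.01)/0.015611 = 117.6 kN.

R_2 = 117.6 kN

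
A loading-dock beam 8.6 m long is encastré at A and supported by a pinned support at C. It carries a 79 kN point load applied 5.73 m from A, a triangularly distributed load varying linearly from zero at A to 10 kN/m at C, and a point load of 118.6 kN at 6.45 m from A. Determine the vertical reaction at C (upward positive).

R_C = 139.6 kN

Remove the prop at C; the released (primary) structure is a cantilever built in at A.
Primary-structure tip deflection at C by superposition:
  point load 79 at a = 5.73: Pa²(3L − a)/(6EI) = 8676/EI
  triangular load, peak 10 at the free end: 11w₀L⁴/(120EI) = 5014/EI
  point load 118.6 at a = 6.45: Pa²(3L − a)/(6EI) = 15912/EI
  δ_0 = 29603/EI
Flexibility coefficient — unit upward force at C: δ_{CC} = L³/(3EI) = 212/EI.
Compatibility at C: δ_0 − R_C·δ_{CC} = 0, so R_C = 29603/212 = 139.6 kN.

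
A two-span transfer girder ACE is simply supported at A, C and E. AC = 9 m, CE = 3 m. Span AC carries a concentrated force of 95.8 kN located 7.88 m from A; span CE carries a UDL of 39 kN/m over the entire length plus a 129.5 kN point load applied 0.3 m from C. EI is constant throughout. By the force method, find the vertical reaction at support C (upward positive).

Insert a hinge at C; M_C is the redundant, and each span becomes simply supported.
Rotations at C on the released spans (each span's end-slope, ×1/EI):
  span AC: point load 95.8 at a = 7.88: Pab(L + a)/(6LEI) = 264.3/EI
  span CE: UDL 39: wL³/(24EI) = 43.88/EI
  span CE: point load 129.5 at a = 0.3: Pab(L + b)/(6LEI) = 33.22/EI
  relative rotation θ_0 = (264.3 + 77.09)/EI = 341.4/EI
A unit hogging moment at C produces rotation L₁/(3EI) + L₂/(3EI) = 4/EI.
Compatibility: M_C·(L₁+L₂)/(3EI) = θ_0, giving M_C = 85.35 kN·m (hogging).
Span AC, ΣM about A with M_C applied at C: R_C^{AC}·9 = 754.9 + 85.35, so R_C^{AC} = 93.36 kN and R_A = 95.8 − 93.36 = 2.439 kN.
Span CE, ΣM about E: R_C^{CE}·3 = 525.1 + 85.35, so R_C^{CE} = 203.5 kN and R_E = 246.5 − 203.5 = 43 kN.
R_C = 93.36 + 203.5 = 296.9 kN.

R_C = 296.9 kN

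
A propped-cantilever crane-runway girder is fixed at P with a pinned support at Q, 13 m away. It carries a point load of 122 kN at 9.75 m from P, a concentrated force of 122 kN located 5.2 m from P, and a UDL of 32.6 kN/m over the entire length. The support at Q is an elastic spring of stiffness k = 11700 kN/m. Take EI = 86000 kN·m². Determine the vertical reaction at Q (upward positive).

Take the reaction at Q as the redundant and release it; the primary structure is a cantilever fixed at P.
Downward deflection at the released point Q due to the loads:
  point load 122 at a = 9.75: Pa²(3L − a)/(6EI) = 56538/EI
  point load 122 at a = 5.2: Pa²(3L − a)/(6EI) = 18584/EI
  UDL 32.6: wL⁴/(8EI) = 116386/EI
  δ_0 = 191508/EI
Flexibility coefficient — unit upward force at Q: δ_{QQ} = L³/(3EI) = 732.3/EI.
With EI = 86000 kN·m²: δ_0 = 2.2268 m and δ_{QQ} = 0.008516 m/kN.
Compatibility — the spring shortens by R_Q/k under the reaction it provides: δ_0 − R_Q·δ_{QQ} = R_Q/k. With 1/k = 0.000085 m/kN, R_Q = δ_0 / (δ_{QQ} + 1/k) = 2.2268 / (0.008516 + 0.000085) = 258.9 kN.

R_Q = 258.9 kN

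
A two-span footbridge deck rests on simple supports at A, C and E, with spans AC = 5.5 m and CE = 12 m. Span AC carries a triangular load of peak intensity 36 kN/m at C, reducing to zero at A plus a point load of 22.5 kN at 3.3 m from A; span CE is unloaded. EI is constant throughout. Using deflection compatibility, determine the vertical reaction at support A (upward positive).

Take M_C as the redundant. Released structure: two simple spans AC and CE with a hinge at C.
Discontinuity in slope at C on the released structure — sum the simple-span end rotations:
  span AC: triangular load, peak 36: w₀L³/(45EI) = 133.1/EI
  span AC: point load 22.5 at a = 3.3: Pab(L + a)/(6LEI) = 43.56/EI
  relative rotation θ_0 = (176.7 + 0)/EI = 176.7/EI
A unit hogging moment at C produces rotation L₁/(3EI) + L₂/(3EI) = 5.833/EI.
Slope continuity at C: θ_0 = M_C·5.833/EI, so M_C = 176.7/5.833 = 30.28 kN·m (hogging).
Span AC, ΣM about A with M_C applied at C: R_C^{AC}·5.5 = 437.2 + 30.28, so R_C^{AC} = 85.01 kN and R_A = 121.5 − 85.01 = 36.49 kN.

R_A = 36.49 kN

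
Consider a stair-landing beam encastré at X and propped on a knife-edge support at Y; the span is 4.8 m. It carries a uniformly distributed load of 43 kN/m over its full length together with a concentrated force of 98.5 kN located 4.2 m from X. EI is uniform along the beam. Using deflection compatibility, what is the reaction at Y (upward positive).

Take the reaction at Y as the redundant and release it; the primary structure is a cantilever fixed at X.
Deflection at Y on the released cantilever, summing each load's contribution:
  UDL 43: wL⁴/(8EI) = 2853/EI
  point load 98.5 at a = 4.2: Pa²(3L − a)/(6EI) = 2954/EI
  δ_0 = 5807/EI
Tip deflection under a unit load at Y: L³/(3EI) = 36.86/EI.
Compatibility at Y: δ_0 − R_Y·δ_{YY} = 0, so R_Y = 5807/36.86 = 157.5 kN.

R_Y = 157.5 kN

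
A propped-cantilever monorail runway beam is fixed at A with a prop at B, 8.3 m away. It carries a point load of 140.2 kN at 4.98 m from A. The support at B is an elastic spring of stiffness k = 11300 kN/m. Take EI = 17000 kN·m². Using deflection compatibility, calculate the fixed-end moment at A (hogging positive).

Remove the prop at B; the released (primary) structure is a cantilever built in at A.
Primary-structure tip deflection at B by superposition:
  point load 140.2 at a = 4.98: Pa²(3L − a)/(6EI) = 11544/EI
Flexibility coefficient — unit upward force at B: δ_{BB} = L³/(3EI) = 190.6/EI.
With EI = 17000 kN·m²: δ_0 = 0.67904 m and δ_{BB} = 0.011212 m/kN.
Compatibility — the spring shortens by R_B/k under the reaction it provides: δ_0 − R_B·δ_{BB} = R_B/k. With 1/k = 0.000088 m/kN, R_B = δ_0 / (δ_{BB} + 1/k) = 0.67904 / (0.011212 + 0.000088) = 60.09 kN.
Moment equilibrium about A: M_A = Σ(load moments about A) − R_B·L = 698.2 − 60.09×8.3 = 199.4 kN·m.

M_A = 199.4 kN·m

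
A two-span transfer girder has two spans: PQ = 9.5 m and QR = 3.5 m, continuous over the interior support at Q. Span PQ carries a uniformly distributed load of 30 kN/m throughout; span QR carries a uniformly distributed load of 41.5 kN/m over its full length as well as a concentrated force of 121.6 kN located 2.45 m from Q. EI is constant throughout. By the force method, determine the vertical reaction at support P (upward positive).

R_P = 113 kN

Take M_Q as the redundant. Released structure: two simple spans PQ and QR with a hinge at Q.
Discontinuity in slope at Q on the released structure — sum the simple-span end rotations:
  span PQ: UDL 30: wL³/(24EI) = 1072/EI
  span QR: UDL 41.5: wL³/(24EI) = 74.14/EI
  span QR: point load 121.6 at a = 2.45: Pab(L + b)/(6LEI) = 67.78/EI
  relative rotation θ_0 = (1072 + 141.9)/EI = 1214/EI
A unit hogging moment at Q produces rotation L₁/(3EI) + L₂/(3EI) = 4.333/EI.
Slope continuity at Q: θ_0 = M_Q·4.333/EI, so M_Q = 1214/4.333 = 280.1 kN·m (hogging).
Span PQ, ΣM about P with M_Q applied at Q: R_Q^{PQ}·9.5 = 1354 + 280.1, so R_Q^{PQ} = 172 kN and R_P = 285 − 172 = 113 kN.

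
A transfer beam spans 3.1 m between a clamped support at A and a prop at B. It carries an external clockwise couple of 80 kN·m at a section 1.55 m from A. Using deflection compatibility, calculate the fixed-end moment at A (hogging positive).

M_A = -10 kN·m

Choose R_B as the redundant. The primary structure is the cantilever fixed at A.
Downward deflection at the released point B due to the loads:
  clockwise couple 80 at a = 1.55: M₀a(2L − a)/(2EI) = 288.3/EI
Flexibility coefficient — unit upward force at B: δ_{BB} = L³/(3EI) = 9.93/EI.
Compatibility at B: δ_0 − R_B·δ_{BB} = 0, so R_B = 288.3/9.93 = 29.03 kN.
Moment equilibrium about A: M_A = Σ(load moments about A) − R_B·L = 80 − 29.03×3.1 = -10 kN·m.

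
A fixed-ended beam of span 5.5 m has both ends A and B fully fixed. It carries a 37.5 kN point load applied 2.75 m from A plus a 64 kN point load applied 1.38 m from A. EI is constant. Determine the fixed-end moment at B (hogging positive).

M_B = 42.38 kN·m

Take the two fixed-end moments M_A, M_B as redundants; the released structure is the simple span AB.
End rotations of the released simple span under the applied load (×1/EI):
  at A: point load 37.5 at a = 2.75: Pab(L + b)/(6LEI) = 70.9/EI
  at B: point load 37.5 at a = 2.75: Pab(L + a)/(6LEI) = 70.9/EI
  at A: point load 64 at a = 1.38: Pab(L + b)/(6LEI) = 106.1/EI
  at B: point load 64 at a = 1.38: Pab(L + a)/(6LEI) = 75.86/EI
  θ_A0 = 177/EI,  θ_B0 = 146.8/EI
Flexibility coefficients: a unit moment at one end gives L/(3EI) there and L/(6EI) at the far end, so f₁₁ = f₂₂ = 1.833/EI and f₁₂ = f₂₁ = 0.9167/EI.
Compatibility — zero rotation at each built-in end:
  1.833 M_A + 0.9167 M_B = 177
  0.9167 M_A + 1.833 M_B = 146.8
Solving the pair gives M_A = 75.34 kN·m and M_B = 42.38 kN·m (hogging).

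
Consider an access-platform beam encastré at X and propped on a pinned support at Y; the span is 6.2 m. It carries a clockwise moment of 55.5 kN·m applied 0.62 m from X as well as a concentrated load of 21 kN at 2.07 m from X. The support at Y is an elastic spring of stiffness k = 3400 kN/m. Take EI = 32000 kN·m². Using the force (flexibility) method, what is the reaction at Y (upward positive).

R_Y = 5.071 kN

Take the reaction at Y as the redundant and release it; the primary structure is a cantilever fixed at X.
Free-end deflection of the primary structure under the applied loading (downward +):
  clockwise couple 55.5 at a = 0.62: M₀a(2L − a)/(2EI) = 202.7/EI
  point load 21 at a = 2.07: Pa²(3L − a)/(6EI) = 247.9/EI
  δ_0 = 450.6/EI
Tip deflection under a unit load at Y: L³/(3EI) = 79.44/EI.
With EI = 32000 kN·m²: δ_0 = 0.014081 m and δ_{YY} = 0.002483 m/kN.
Compatibility — the spring shortens by R_Y/k under the reaction it provides: δ_0 − R_Y·δ_{YY} = R_Y/k. With 1/k = 0.000294 m/kN, R_Y = δ_0 / (δ_{YY} + 1/k) = 0.014081 / (0.002483 + 0.000294) = 5.071 kN.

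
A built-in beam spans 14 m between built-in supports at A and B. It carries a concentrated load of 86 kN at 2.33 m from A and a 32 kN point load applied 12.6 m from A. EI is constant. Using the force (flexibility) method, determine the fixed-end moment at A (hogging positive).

Release both end moments; the primary structure is a simply-supported span AB with redundants M_A and M_B.
End rotations of the released simple span under the applied load (×1/EI):
  at A: point load 86 at a = 2.33: Pab(L + b)/(6LEI) = 714.6/EI
  at B: point load 86 at a = 2.33: Pab(L + a)/(6LEI) = 454.6/EI
  at A: point load 32 at a = 12.6: Pab(L + b)/(6LEI) = 103.5/EI
  at B: point load 32 at a = 12.6: Pab(L + a)/(6LEI) = 178.8/EI
  θ_A0 = 818.1/EI,  θ_B0 = 633.4/EI
Flexibility coefficients: a unit moment at one end gives L/(3EI) there and L/(6EI) at the far end, so f₁₁ = f₂₂ = 4.667/EI and f₁₂ = f₂₁ = 2.333/EI.
Compatibility — zero rotation at each built-in end:
  4.667 M_A + 2.333 M_B = 818.1
  2.333 M_A + 4.667 M_B = 633.4
Solving the pair gives M_A = 143.3 kN·m and M_B = 64.09 kN·m (hogging).

M_A = 143.3 kN·m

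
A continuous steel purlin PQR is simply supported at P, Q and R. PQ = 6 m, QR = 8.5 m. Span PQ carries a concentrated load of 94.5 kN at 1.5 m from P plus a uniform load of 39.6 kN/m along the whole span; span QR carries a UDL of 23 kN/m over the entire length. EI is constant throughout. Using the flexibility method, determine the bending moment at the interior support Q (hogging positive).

Release continuity at Q by inserting a hinge; the redundant is the internal moment M_Q. The primary structure is two simply-supported spans PQ and QR.
End slopes at the hinge Q, treating each span as simply supported:
  span PQ: point load 94.5 at a = 1.5: Pab(L + a)/(6LEI) = 132.9/EI
  span PQ: UDL 39.6: wL³/(24EI) = 356.4/EI
  span QR: UDL 23: wL³/(24EI) = 588.5/EI
  relative rotation θ_0 = (489.3 + 588.5)/EI = 1078/EI
A unit hogging moment at Q produces rotation L₁/(3EI) + L₂/(3EI) = 4.833/EI.
Compatibility: M_Q·(L₁+L₂)/(3EI) = θ_0, giving M_Q = 223 kN·m (hogging).

M_Q = 223 kN·m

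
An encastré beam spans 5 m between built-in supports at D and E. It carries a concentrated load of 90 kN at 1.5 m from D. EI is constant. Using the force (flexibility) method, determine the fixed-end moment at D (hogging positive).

Release both end moments; the primary structure is a simply-supported span DE with redundants M_D and M_E.
Simple-span end rotations at D and E under the given loads:
  at D: point load 90 at a = 1.5: Pab(L + b)/(6LEI) = 133.9/EI
  at E: point load 90 at a = 1.5: Pab(L + a)/(6LEI) = 102.4/EI
  θ_D0 = 133.9/EI,  θ_E0 = 102.4/EI
Flexibility coefficients: a unit moment at one end gives L/(3EI) there and L/(6EI) at the far end, so f₁₁ = f₂₂ = 1.667/EI and f₁₂ = f₂₁ = 0.8333/EI.
Compatibility — zero rotation at each built-in end:
  1.667 M_D + 0.8333 M_E = 133.9
  0.8333 M_D + 1.667 M_E = 102.4
Solving the pair gives M_D = 66.15 kN·m and M_E = 28.35 kN·m (hogging).

M_D = 66.15 kN·m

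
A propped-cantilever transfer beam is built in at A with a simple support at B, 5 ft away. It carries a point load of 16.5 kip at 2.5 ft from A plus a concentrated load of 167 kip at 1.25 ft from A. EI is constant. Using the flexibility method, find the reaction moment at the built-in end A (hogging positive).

M_A = 152.5 kip·ft

Release the roller at B. Primary structure: cantilever fixed at A.
Primary-structure tip deflection at B by superposition:
  point load 16.5 at a = 2.5: Pa²(3L − a)/(6EI) = 214.8/EI
  point load 167 at a = 1.25: Pa²(3L − a)/(6EI) = 598/EI
  δ_0 = 812.8/EI
Tip deflection under a unit load at B: L³/(3EI) = 41.67/EI.
Compatibility at B: δ_0 − R_B·δ_{BB} = 0, so R_B = 812.8/41.67 = 19.51 kip.
Moment equilibrium about A: M_A = Σ(load moments about A) − R_B·L = 250 − 19.51×5 = 152.5 kip·ft.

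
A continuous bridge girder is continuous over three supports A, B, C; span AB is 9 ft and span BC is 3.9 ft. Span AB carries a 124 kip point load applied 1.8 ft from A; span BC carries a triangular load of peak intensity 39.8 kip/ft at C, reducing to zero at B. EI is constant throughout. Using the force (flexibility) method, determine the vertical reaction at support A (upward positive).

R_A = 89.71 kip

Release continuity at B by inserting a hinge; the redundant is the internal moment M_B. The primary structure is two simply-supported spans AB and BC.
Rotations at B on the released spans (each span's end-slope, ×1/EI):
  span AB: point load 124 at a = 1.8: Pab(L + a)/(6LEI) = 321.4/EI
  span BC: triangular load, peak 39.8: 7w₀L³/(360EI) = 45.91/EI
  relative rotation θ_0 = (321.4 + 45.91)/EI = 367.3/EI
A unit hogging moment at B produces rotation L₁/(3EI) + L₂/(3EI) = 4.3/EI.
Compatibility: M_B·(L₁+L₂)/(3EI) = θ_0, giving M_B = 85.42 kip·ft (hogging).
Span AB, ΣM about A with M_B applied at B: R_B^{AB}·9 = 223.2 + 85.42, so R_B^{AB} = 34.29 kip and R_A = 124 − 34.29 = 89.71 kip.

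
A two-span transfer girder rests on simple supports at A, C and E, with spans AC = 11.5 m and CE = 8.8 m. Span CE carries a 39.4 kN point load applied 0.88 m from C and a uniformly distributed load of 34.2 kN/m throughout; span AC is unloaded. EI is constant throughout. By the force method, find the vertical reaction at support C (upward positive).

Take M_C as the redundant. Released structure: two simple spans AC and CE with a hinge at C.
Rotations at C on the released spans (each span's end-slope, ×1/EI):
  span CE: point load 39.4 at a = 0.88: Pab(L + b)/(6LEI) = 86.96/EI
  span CE: UDL 34.2: wL³/(24EI) = 971.1/EI
  relative rotation θ_0 = (0 + 1058)/EI = 1058/EI
A unit hogging moment at C produces rotation L₁/(3EI) + L₂/(3EI) = 6.767/EI.
Compatibility: M_C·(L₁+L₂)/(3EI) = θ_0, giving M_C = 156.4 kN·m (hogging).
Span AC, ΣM about A with M_C applied at C: R_C^{AC}·11.5 = 0 + 156.4, so R_C^{AC} = 13.6 kN and R_A = 0 − 13.6 = -13.6 kN.
Span CE, ΣM about E: R_C^{CE}·8.8 = 1636 + 156.4, so R_C^{CE} = 203.7 kN and R_E = 340.4 − 203.7 = 136.7 kN.
R_C = 13.6 + 203.7 = 217.3 kN.

R_C = 217.3 kN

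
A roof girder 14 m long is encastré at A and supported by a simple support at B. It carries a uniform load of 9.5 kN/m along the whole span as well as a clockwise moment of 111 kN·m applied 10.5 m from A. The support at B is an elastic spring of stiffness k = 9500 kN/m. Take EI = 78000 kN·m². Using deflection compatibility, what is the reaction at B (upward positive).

Remove the prop at B; the released (primary) structure is a cantilever built in at A.
Free-end deflection of the primary structure under the applied loading (downward +):
  UDL 9.5: wL⁴/(8EI) = 45619/EI
  clockwise couple 111 at a = 10.5: M₀a(2L − a)/(2EI) = 10198/EI
  δ_0 = 55817/EI
Tip deflection under a unit load at B: L³/(3EI) = 914.7/EI.
With EI = 78000 kN·m²: δ_0 = 0.7156 m and δ_{BB} = 0.011726 m/kN.
Compatibility — the spring shortens by R_B/k under the reaction it provides: δ_0 − R_B·δ_{BB} = R_B/k. With 1/k = 0.000105 m/kN, R_B = δ_0 / (δ_{BB} + 1/k) = 0.7156 / (0.011726 + 0.000105) = 60.48 kN.

R_B = 60.48 kN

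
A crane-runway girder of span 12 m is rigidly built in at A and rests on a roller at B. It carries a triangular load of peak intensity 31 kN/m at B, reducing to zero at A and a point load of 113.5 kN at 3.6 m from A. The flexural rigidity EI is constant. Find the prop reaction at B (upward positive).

R_B = 116.1 kN

Choose R_B as the redundant. The primary structure is the cantilever fixed at A.
Primary-structure tip deflection at B by superposition:
  triangular load, peak 31 at the free end: 11w₀L⁴/(120EI) = 58925/EI
  point load 113.5 at a = 3.6: Pa²(3L − a)/(6EI) = 7943/EI
  δ_0 = 66868/EI
Flexibility coefficient — unit upward force at B: δ_{BB} = L³/(3EI) = 576/EI.
The prop prevents deflection at B: R_B = δ_0/δ_{BB} = 66868/576 = 116.1 kN.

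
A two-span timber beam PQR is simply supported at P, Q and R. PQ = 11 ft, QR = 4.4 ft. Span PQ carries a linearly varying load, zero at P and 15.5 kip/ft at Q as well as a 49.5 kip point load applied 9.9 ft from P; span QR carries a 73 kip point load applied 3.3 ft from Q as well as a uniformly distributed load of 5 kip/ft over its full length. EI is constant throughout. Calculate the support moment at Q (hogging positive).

Release continuity at Q by inserting a hinge; the redundant is the internal moment M_Q. The primary structure is two simply-supported spans PQ and QR.
Rotations at Q on the released spans (each span's end-slope, ×1/EI):
  span PQ: triangular load, peak 15.5: w₀L³/(45EI) = 458.5/EI
  span PQ: point load 49.5 at a = 9.9: Pab(L + a)/(6LEI) = 170.7/EI
  span QR: point load 73 at a = 3.3: Pab(L + b)/(6LEI) = 55.21/EI
  span QR: UDL 5: wL³/(24EI) = 17.75/EI
  relative rotation θ_0 = (629.2 + 72.95)/EI = 702.1/EI
A unit hogging moment at Q produces rotation L₁/(3EI) + L₂/(3EI) = 5.133/EI.
Slope continuity at Q: θ_0 = M_Q·5.133/EI, so M_Q = 702.1/5.133 = 136.8 kip·ft (hogging).

M_Q = 136.8 kip·ft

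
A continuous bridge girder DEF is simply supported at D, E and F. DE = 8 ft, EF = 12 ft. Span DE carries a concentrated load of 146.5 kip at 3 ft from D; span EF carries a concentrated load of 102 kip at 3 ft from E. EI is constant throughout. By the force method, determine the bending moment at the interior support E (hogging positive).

M_E = 196 kip·ft

Take M_E as the redundant. Released structure: two simple spans DE and EF with a hinge at E.
End slopes at the hinge E, treating each span as simply supported:
  span DE: point load 146.5 at a = 3: Pab(L + a)/(6LEI) = 503.6/EI
  span EF: point load 102 at a = 3: Pab(L + b)/(6LEI) = 803.2/EI
  relative rotation θ_0 = (503.6 + 803.2)/EI = 1307/EI
A unit hogging moment at E produces rotation L₁/(3EI) + L₂/(3EI) = 6.667/EI.
Compatibility: M_E·(L₁+L₂)/(3EI) = θ_0, giving M_E = 196 kip·ft (hogging).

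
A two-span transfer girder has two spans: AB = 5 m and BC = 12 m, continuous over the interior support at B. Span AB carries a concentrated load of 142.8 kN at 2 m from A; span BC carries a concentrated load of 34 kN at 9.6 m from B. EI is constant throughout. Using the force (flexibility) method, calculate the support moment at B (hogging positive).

M_B = 62.93 kN·m

Release continuity at B by inserting a hinge; the redundant is the internal moment M_B. The primary structure is two simply-supported spans AB and BC.
End slopes at the hinge B, treating each span as simply supported:
  span AB: point load 142.8 at a = 2: Pab(L + a)/(6LEI) = 199.9/EI
  span BC: point load 34 at a = 9.6: Pab(L + b)/(6LEI) = 156.7/EI
  relative rotation θ_0 = (199.9 + 156.7)/EI = 356.6/EI
A unit hogging moment at B produces rotation L₁/(3EI) + L₂/(3EI) = 5.667/EI.
Compatibility: M_B·(L₁+L₂)/(3EI) = θ_0, giving M_B = 62.93 kN·m (hogging).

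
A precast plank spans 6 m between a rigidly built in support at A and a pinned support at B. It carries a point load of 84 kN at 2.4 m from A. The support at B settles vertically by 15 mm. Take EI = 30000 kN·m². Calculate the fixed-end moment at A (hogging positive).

M_A = 134.3 kN·m

Take the reaction at B as the redundant and release it; the primary structure is a cantilever fixed at A.
Downward deflection at the released point B due to the loads:
  point load 84 at a = 2.4: Pa²(3L − a)/(6EI) = 1258/EI
Flexibility coefficient — unit upward force at B: δ_{BB} = L³/(3EI) = 72/EI.
With EI = 30000 kN·m²: δ_0 = 0.041933 m and δ_{BB} = 0.0024 m/kN.
Compatibility — the beam at B must follow the support down by 0.015 m: δ_0 − R_B·δ_{BB} = 0.015, so R_B = (0.041933 − 0.015)/0.0024 = 11.22 kN.
Moment equilibrium about A: M_A = Σ(load moments about A) − R_B·L = 201.6 − 11.22×6 = 134.3 kN·m.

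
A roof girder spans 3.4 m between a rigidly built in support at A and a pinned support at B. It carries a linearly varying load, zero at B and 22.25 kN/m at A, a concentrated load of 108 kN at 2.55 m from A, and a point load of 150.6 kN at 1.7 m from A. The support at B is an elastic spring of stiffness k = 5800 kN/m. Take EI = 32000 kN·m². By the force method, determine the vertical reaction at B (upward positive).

R_B = 86.53 kN

Take the reaction at B as the redundant and release it; the primary structure is a cantilever fixed at A.
Free-end deflection of the primary structure under the applied loading (downward +):
  triangular load, peak 22.25 at the fixed end: w₀L⁴/(30EI) = 99.11/EI
  point load 108 at a = 2.55: Pa²(3L − a)/(6EI) = 895.4/EI
  point load 150.6 at a = 1.7: Pa²(3L − a)/(6EI) = 616.6/EI
  δ_0 = 1611/EI
Flexibility coefficient — unit upward force at B: δ_{BB} = L³/(3EI) = 13.1/EI.
With EI = 32000 kN·m²: δ_0 = 0.050346 m and δ_{BB} = 0.000409 m/kN.
Compatibility — the spring shortens by R_B/k under the reaction it provides: δ_0 − R_B·δ_{BB} = R_B/k. With 1/k = 0.000172 m/kN, R_B = δ_0 / (δ_{BB} + 1/k) = 0.050346 / (0.000409 + 0.000172) = 86.53 kN.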